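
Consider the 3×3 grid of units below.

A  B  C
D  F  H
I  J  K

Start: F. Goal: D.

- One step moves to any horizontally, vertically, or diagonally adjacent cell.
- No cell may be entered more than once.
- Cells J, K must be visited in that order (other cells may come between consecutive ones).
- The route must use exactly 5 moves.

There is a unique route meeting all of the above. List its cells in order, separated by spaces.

The waypoints must appear in the order J, K, with no cell reused.
Route from F: down to J, right to K, up to H, up-left to B, down-left to D — 5 moves in all.
Check: order respected (J at step 1, K at step 2); 5 moves as required.

F J K H B D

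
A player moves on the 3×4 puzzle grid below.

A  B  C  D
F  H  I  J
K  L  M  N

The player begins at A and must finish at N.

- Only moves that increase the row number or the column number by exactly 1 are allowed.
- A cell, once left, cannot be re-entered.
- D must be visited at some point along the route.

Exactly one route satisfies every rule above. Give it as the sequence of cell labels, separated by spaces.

A B C D J N

Moves only go right or down, so the column and row indices never decrease.
Route from A: right 3 to D, down 2 to N — 5 moves in all.
Check: all required cells visited.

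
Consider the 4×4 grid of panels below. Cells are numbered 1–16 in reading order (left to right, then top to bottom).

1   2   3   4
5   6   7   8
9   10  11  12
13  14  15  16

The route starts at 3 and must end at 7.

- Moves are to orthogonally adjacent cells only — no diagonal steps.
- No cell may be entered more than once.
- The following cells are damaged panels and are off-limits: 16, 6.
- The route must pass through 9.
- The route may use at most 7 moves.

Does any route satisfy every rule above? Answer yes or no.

One route that works: 3 → 2 → 1 → 5 → 9 → 10 → 11 → 7.

yes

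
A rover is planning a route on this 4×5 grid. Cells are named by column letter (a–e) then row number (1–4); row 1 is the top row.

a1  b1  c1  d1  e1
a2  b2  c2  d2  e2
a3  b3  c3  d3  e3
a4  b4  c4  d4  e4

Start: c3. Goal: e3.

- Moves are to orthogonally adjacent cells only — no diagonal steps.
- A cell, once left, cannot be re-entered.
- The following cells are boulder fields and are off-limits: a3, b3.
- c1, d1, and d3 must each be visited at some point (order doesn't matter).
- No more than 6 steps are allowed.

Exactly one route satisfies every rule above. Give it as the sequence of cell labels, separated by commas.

c3, c2, c1, d1, d2, d3, e3

The 6-move cap with required stops at c1, d1, d3 leaves no slack for detours.
Route from c3: up 2 to c1, right 1 to d1, down 2 to d3, right 1 to e3 — 6 moves in all.
Check: all required cells visited; 6 ≤ 6 moves.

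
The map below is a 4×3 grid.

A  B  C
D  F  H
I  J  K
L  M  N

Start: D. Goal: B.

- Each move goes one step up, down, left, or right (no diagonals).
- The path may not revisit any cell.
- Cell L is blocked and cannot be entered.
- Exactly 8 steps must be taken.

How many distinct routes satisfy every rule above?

Need simple routes of exactly 8 moves from D to B (Manhattan distance 2, so 3 moves are spent on a detour and 3 undoing it).
Enumerating: D I J M N K H C B | D I J M N K H F B | D F J M N K H C B.
That gives 3 routes.

3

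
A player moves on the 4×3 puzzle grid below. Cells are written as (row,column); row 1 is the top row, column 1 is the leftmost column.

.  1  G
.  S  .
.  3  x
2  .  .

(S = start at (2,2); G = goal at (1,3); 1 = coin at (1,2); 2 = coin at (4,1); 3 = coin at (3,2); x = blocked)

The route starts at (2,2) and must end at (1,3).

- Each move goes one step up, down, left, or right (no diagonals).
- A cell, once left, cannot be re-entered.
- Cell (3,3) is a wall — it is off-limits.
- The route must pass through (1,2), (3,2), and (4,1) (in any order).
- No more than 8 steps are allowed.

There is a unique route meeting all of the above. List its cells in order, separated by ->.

(2,2) -> (3,2) -> (4,2) -> (4,1) -> (3,1) -> (2,1) -> (1,1) -> (1,2) -> (1,3)

The budget equals the shortest possible length, so every move has to be on a shortest route through the required cells.
Route from (2,2): down 2 to (4,2), left 1 to (4,1), up 3 to (1,1), right 2 to (1,3) — 8 moves in all.
Check: all required cells visited; 8 ≤ 8 moves.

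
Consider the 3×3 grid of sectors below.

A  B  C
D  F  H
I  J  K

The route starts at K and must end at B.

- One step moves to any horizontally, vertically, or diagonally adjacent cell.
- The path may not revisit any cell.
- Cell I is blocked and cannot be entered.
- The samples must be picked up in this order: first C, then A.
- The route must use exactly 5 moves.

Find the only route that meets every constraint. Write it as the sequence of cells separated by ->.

The waypoints must appear in the order C, A, with no cell reused.
Route from K: 2× up (reaching C), down-left to F, up-left to A, right to B — 5 moves in all.
Check: order respected (C at step 2, A at step 4); 5 moves as required.

K -> H -> C -> F -> A -> B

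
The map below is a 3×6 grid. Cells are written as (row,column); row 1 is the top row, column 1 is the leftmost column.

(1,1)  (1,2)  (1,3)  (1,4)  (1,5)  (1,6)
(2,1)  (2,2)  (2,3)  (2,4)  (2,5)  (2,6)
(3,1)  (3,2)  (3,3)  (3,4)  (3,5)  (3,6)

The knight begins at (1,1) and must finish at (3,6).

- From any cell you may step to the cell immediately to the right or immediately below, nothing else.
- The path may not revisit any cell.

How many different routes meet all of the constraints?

21

A right/down-only route from (1,1) to (3,6) makes exactly 2 down-moves and 5 right-moves in some order.
With no other constraints that would be C(7,2) = 21 routes.
That gives 21 routes.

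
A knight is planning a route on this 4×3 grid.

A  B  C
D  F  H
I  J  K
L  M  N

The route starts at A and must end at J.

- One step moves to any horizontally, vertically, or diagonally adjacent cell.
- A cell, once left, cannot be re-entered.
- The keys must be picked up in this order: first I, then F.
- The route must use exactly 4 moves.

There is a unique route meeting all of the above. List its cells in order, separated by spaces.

A D I F J

The waypoints must appear in the order I, F, with no cell reused.
Route from A: down 2 to I, up-right 1 to F, down 1 to J — 4 moves in all.
Check: order respected (I at step 2, F at step 3); 4 moves as required.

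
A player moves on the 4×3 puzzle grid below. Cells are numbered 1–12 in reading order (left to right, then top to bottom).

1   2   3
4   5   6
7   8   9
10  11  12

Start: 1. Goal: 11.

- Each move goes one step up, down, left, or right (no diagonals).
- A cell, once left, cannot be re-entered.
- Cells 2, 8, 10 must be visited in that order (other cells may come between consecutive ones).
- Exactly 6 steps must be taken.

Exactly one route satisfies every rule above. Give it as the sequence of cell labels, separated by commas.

The waypoints must appear in the order 2, 8, 10, with no cell reused.
Route from 1: right to 2, 2× down (reaching 8), left to 7, down to 10, right to 11 — 6 moves in all.
Check: order respected (2 at step 1, 8 at step 3, 10 at step 5); 6 moves as required.

1, 2, 5, 8, 7, 10, 11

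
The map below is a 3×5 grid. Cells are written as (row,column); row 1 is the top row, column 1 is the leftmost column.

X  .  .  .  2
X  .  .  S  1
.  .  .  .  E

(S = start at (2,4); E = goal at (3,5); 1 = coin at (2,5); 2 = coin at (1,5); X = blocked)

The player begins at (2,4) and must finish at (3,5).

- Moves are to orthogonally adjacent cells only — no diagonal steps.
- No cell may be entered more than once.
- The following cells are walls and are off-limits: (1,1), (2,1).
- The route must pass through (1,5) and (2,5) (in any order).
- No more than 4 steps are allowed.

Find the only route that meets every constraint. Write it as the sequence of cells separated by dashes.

The 4-move cap with required stops at (1,5), (2,5) leaves no slack for detours.
Route from (2,4): up to (1,4), right to (1,5), 2× down (reaching (3,5)) — 4 moves in all.
Check: all required cells visited; 4 ≤ 4 moves.

(2,4) - (1,4) - (1,5) - (2,5) - (3,5)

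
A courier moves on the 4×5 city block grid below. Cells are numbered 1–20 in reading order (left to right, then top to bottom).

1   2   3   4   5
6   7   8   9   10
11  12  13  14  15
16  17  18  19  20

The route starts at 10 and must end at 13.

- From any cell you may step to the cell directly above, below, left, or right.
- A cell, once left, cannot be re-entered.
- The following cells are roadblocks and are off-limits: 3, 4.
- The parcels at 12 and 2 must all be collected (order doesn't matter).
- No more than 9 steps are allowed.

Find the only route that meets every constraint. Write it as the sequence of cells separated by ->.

The 9-move cap with required stops at 12, 2 leaves no slack for detours.
Route from 10: left 3 to 7, up 1 to 2, left 1 to 1, down 2 to 11, right 2 to 13 — 9 moves in all.
Check: all required cells visited; 9 ≤ 9 moves.

10 -> 9 -> 8 -> 7 -> 2 -> 1 -> 6 -> 11 -> 12 -> 13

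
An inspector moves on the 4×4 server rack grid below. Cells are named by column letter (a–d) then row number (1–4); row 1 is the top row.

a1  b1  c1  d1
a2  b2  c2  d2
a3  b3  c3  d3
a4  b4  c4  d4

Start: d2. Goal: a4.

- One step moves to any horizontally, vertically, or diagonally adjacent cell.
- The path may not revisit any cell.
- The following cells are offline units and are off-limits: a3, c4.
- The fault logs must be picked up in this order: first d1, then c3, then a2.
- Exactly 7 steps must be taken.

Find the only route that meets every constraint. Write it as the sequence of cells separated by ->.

The waypoints must appear in the order d1, c3, a2, with no cell reused.
Route from d2: up 1 to d1, down-left 1 to c2, down 1 to c3, up-left 1 to b2, left 1 to a2, down-right 1 to b3, down-left 1 to a4 — 7 moves in all.
Check: order respected (d1 at step 1, c3 at step 3, a2 at step 5); 7 moves as required.

d2 -> d1 -> c2 -> c3 -> b2 -> a2 -> b3 -> a4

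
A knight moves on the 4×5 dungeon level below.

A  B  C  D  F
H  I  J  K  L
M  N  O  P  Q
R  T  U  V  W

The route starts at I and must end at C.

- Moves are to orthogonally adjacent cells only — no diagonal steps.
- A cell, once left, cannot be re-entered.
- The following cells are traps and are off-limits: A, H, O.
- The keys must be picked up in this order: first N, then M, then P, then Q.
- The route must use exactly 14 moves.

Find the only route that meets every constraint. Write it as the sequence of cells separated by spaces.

The waypoints must appear in the order N, M, P, Q, with no cell reused.
Route from I: down 1 to N, left 1 to M, down 1 to R, right 3 to V, up 1 to P, right 1 to Q, up 2 to F, left 1 to D, down 1 to K, left 1 to J, up 1 to C — 14 moves in all.
Check: order respected (N at step 1, M at step 2, P at step 7, Q at step 8); 14 moves as required.

I N M R T U V P Q L F D K J C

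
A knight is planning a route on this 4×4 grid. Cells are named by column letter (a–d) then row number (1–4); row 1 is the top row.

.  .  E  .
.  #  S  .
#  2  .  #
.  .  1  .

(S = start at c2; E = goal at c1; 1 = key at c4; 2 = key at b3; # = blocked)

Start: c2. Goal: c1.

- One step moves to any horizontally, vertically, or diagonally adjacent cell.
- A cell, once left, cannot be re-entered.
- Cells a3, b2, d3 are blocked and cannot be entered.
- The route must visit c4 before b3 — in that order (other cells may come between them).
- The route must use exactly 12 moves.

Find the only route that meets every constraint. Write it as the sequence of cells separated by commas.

The waypoints must appear in the order c4, b3, with no cell reused.
Route from c2: up-right to d1, down to d2, down-left to c3, down-right to d4, 3× left (reaching a4), up-right to b3, up-left to a2, up to a1, 2× right (reaching c1) — 12 moves in all.
Check: order respected (1 at step 5, 2 at step 8); 12 moves as required.

c2, d1, d2, c3, d4, c4, b4, a4, b3, a2, a1, b1, c1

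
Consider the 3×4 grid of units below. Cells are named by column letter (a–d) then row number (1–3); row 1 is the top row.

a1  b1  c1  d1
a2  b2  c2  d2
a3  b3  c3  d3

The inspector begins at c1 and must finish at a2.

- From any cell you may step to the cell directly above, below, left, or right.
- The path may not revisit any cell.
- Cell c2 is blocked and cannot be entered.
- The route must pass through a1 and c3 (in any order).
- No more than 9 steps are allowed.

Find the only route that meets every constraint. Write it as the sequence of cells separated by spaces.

Any route must reach a1 and c3 and still end at a2 within 9 moves, so the order of the required stops is forced.
Route from c1: right to d1, 2× down (reaching d3), 2× left (reaching b3), 2× up (reaching b1), left to a1, down to a2 — 9 moves in all.
Check: all required cells visited; 9 ≤ 9 moves.

c1 d1 d2 d3 c3 b3 b2 b1 a1 a2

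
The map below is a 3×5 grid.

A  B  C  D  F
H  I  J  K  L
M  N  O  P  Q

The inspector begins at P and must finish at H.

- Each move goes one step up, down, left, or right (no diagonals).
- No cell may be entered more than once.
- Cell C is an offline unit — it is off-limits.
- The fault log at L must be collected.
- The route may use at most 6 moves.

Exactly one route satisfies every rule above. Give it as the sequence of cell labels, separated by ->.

The budget equals the shortest possible length, so every move has to be on a shortest route through the required cells.
Route from P: right to Q, up to L, 4× left (reaching H) — 6 moves in all.
Check: all required cells visited; 6 ≤ 6 moves.

P -> Q -> L -> K -> J -> I -> H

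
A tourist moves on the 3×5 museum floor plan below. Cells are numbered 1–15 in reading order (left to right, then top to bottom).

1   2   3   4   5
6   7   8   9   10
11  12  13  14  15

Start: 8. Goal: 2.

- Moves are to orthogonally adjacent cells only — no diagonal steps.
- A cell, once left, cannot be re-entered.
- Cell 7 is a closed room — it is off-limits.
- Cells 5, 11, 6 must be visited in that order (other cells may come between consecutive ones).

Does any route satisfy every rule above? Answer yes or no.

One route that works: 8 → 3 → 4 → 5 → 10 → 15 → 14 → 13 → 12 → 11 → 6 → 1 → 2.

yes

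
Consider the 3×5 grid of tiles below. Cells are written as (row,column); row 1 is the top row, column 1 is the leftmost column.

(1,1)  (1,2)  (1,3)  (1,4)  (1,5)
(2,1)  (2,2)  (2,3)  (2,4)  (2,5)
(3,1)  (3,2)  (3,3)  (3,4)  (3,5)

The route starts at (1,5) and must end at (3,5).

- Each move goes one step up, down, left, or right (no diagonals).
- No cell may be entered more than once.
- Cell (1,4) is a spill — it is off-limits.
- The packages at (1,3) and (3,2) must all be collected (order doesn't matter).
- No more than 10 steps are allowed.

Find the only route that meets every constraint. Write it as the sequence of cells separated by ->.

(1,5) -> (2,5) -> (2,4) -> (2,3) -> (1,3) -> (1,2) -> (2,2) -> (3,2) -> (3,3) -> (3,4) -> (3,5)

The budget equals the shortest possible length, so every move has to be on a shortest route through the required cells.
Route from (1,5): down 1 to (2,5), left 2 to (2,3), up 1 to (1,3), left 1 to (1,2), down 2 to (3,2), right 3 to (3,5) — 10 moves in all.
Check: all required cells visited; 10 ≤ 10 moves.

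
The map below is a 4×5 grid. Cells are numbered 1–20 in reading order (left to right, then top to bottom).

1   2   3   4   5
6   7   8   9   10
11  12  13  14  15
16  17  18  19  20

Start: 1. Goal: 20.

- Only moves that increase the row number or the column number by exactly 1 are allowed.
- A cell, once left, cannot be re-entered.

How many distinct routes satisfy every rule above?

35

A right/down-only route from 1 to 20 makes exactly 3 down-moves and 4 right-moves in some order.
With no other constraints that would be C(7,3) = 35 routes.
That gives 35 routes.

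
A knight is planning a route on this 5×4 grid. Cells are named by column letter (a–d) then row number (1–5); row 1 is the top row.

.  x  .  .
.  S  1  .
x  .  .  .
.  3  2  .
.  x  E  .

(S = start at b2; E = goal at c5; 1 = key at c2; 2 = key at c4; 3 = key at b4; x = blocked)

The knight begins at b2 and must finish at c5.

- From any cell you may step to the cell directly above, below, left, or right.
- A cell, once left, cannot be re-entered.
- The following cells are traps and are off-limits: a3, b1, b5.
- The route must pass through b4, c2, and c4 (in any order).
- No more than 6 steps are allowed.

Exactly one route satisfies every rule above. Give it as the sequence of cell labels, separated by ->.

b2 -> c2 -> c3 -> b3 -> b4 -> c4 -> c5

The budget equals the shortest possible length, so every move has to be on a shortest route through the required cells.
Route from b2: right 1 to c2, down 1 to c3, left 1 to b3, down 1 to b4, right 1 to c4, down 1 to c5 — 6 moves in all.
Check: all required cells visited; 6 ≤ 6 moves.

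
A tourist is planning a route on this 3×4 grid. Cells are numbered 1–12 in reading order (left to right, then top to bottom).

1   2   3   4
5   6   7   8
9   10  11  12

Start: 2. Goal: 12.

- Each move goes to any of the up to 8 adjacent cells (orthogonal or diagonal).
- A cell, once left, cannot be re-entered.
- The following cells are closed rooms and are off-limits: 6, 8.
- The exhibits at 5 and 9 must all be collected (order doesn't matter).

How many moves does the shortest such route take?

Any route passes through 5 and 9 in some order between 2 and 12. Summing Chebyshev distances along each leg and taking the cheapest ordering (2 → 5 → 9 → 12) gives a lower bound of 1 + 1 + 3 = 5 moves.
A route of 5 moves achieves this: 2 → 5 → 9 → 10 → 7 → 12.
Since 5 matches the lower bound, it is optimal.

5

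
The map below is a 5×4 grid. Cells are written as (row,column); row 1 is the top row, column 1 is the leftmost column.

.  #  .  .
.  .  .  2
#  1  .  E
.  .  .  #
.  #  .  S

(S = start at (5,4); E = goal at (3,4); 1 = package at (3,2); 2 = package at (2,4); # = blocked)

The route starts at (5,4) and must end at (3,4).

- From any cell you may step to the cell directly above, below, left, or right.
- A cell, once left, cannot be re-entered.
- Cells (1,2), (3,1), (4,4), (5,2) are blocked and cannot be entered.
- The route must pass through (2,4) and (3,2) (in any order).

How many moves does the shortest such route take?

8

Any route passes through (2,4) and (3,2) in some order between (5,4) and (3,4). Summing Manhattan distances along each leg and taking the cheapest ordering ((5,4) → (3,2) → (2,4) → (3,4)) gives a lower bound of 4 + 3 + 1 = 8 moves.
A route of 8 moves achieves this: (5,4) → (5,3) → (4,3) → (3,3) → (3,2) → (2,2) → (2,3) → (2,4) → (3,4).
Since 8 matches the lower bound, it is optimal.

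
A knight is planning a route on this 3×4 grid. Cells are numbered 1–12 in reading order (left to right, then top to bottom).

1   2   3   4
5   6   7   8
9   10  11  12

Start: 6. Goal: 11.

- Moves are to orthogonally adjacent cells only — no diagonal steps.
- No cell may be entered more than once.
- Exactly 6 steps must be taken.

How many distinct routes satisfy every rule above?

6

Need simple routes of exactly 6 moves from 6 to 11 (Manhattan distance 2, so 2 moves are spent on a detour and 2 undoing it).
Enumerating: 6 2 1 5 9 10 11 | 6 2 3 7 8 12 11 | 6 2 3 4 8 12 11 | 6 2 3 4 8 7 11 | 6 5 1 2 3 7 11 | 6 7 3 4 8 12 11.
That gives 6 routes.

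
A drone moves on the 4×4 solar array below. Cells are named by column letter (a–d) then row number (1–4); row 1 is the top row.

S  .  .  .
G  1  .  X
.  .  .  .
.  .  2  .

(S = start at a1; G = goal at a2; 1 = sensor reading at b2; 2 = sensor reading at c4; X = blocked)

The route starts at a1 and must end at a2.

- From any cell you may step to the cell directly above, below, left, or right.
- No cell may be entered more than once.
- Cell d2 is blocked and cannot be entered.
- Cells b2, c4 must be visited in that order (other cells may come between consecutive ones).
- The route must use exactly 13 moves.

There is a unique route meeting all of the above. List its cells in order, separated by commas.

a1, b1, c1, c2, b2, b3, c3, d3, d4, c4, b4, a4, a3, a2

The waypoints must appear in the order b2, c4, with no cell reused.
Route from a1: right 2 to c1, down 1 to c2, left 1 to b2, down 1 to b3, right 2 to d3, down 1 to d4, left 3 to a4, up 2 to a2 — 13 moves in all.
Check: order respected (1 at step 4, 2 at step 9); 13 moves as required.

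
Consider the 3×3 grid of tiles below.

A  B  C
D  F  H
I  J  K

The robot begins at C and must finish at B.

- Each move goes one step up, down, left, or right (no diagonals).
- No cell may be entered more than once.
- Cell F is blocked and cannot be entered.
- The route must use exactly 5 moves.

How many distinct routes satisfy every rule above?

Need simple routes of exactly 5 moves from C to B (Manhattan distance 1, so 2 moves are spent on a detour and 2 undoing it).
No route satisfies every constraint, so the count is 0.

0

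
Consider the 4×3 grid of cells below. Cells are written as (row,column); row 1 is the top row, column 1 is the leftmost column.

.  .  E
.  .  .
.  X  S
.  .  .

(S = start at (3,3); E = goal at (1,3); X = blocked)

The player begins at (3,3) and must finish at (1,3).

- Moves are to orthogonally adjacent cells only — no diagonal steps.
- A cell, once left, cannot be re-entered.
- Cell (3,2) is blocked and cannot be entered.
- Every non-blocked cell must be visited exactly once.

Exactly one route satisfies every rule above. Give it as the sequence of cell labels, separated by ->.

Need to visit all 11 open cells exactly once, starting at (3,3) and ending at (1,3).
Route from (3,3): down to (4,3), 2× left (reaching (4,1)), 3× up (reaching (1,1)), right to (1,2), down to (2,2), right to (2,3), up to (1,3) — 10 moves in all.
Check: all 11 open cells covered.

(3,3) -> (4,3) -> (4,2) -> (4,1) -> (3,1) -> (2,1) -> (1,1) -> (1,2) -> (2,2) -> (2,3) -> (1,3)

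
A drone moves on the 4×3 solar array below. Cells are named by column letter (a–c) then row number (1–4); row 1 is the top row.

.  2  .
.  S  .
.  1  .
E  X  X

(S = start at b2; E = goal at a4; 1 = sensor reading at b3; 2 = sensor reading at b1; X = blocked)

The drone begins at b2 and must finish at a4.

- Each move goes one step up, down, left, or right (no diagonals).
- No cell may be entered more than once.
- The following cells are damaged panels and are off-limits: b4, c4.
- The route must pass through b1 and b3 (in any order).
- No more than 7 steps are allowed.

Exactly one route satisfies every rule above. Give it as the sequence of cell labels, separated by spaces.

b2 b1 c1 c2 c3 b3 a3 a4

The 7-move cap with required stops at b1, b3 leaves no slack for detours.
Route from b2: up to b1, right to c1, 2× down (reaching c3), 2× left (reaching a3), down to a4 — 7 moves in all.
Check: all required cells visited; 7 ≤ 7 moves.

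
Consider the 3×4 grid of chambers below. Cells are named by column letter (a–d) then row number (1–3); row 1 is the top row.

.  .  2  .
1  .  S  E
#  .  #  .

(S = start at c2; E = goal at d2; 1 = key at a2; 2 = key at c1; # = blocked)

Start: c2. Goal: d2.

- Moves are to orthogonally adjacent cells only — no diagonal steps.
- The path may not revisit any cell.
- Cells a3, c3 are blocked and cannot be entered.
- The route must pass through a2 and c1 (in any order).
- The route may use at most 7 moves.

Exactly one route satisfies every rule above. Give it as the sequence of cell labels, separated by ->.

The 7-move cap with required stops at a2, c1 leaves no slack for detours.
Route from c2: 2× left (reaching a2), up to a1, 3× right (reaching d1), down to d2 — 7 moves in all.
Check: all required cells visited; 7 ≤ 7 moves.

c2 -> b2 -> a2 -> a1 -> b1 -> c1 -> d1 -> d2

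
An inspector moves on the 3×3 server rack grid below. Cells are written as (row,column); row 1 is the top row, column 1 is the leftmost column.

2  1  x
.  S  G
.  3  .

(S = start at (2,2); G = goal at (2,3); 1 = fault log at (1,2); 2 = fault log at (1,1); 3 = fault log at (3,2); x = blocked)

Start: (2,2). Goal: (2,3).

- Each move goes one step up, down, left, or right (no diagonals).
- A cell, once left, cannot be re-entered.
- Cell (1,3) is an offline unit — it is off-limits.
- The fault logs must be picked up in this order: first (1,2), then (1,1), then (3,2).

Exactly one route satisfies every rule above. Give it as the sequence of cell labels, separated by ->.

The waypoints must appear in the order (1,2), (1,1), (3,2), with no cell reused.
Route from (2,2): up 1 to (1,2), left 1 to (1,1), down 2 to (3,1), right 2 to (3,3), up 1 to (2,3) — 7 moves in all.
Check: order respected (1 at step 1, 2 at step 2, 3 at step 5).

(2,2) -> (1,2) -> (1,1) -> (2,1) -> (3,1) -> (3,2) -> (3,3) -> (2,3)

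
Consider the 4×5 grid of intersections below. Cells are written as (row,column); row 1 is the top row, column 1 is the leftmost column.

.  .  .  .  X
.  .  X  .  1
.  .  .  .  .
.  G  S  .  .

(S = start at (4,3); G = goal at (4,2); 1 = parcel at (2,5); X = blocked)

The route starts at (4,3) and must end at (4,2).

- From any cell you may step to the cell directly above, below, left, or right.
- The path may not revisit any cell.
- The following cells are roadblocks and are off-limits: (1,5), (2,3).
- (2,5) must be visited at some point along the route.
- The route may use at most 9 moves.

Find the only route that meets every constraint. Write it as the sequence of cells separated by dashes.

(4,3) - (4,4) - (4,5) - (3,5) - (2,5) - (2,4) - (3,4) - (3,3) - (3,2) - (4,2)

The 9-move cap with required stops at (2,5) leaves no slack for detours.
Route from (4,3): 2× right (reaching (4,5)), 2× up (reaching (2,5)), left to (2,4), down to (3,4), 2× left (reaching (3,2)), down to (4,2) — 9 moves in all.
Check: all required cells visited; 9 ≤ 9 moves.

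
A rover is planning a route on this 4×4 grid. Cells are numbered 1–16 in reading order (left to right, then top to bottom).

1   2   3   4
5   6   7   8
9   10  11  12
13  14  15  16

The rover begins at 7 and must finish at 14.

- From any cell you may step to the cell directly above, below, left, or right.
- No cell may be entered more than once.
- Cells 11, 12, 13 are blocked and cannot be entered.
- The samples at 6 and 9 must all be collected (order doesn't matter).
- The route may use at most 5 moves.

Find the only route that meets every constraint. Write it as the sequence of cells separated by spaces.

Any route must reach 6 and 9 and still end at 14 within 5 moves, so the order of the required stops is forced.
Route from 7: left 2 to 5, down 1 to 9, right 1 to 10, down 1 to 14 — 5 moves in all.
Check: all required cells visited; 5 ≤ 5 moves.

7 6 5 9 10 14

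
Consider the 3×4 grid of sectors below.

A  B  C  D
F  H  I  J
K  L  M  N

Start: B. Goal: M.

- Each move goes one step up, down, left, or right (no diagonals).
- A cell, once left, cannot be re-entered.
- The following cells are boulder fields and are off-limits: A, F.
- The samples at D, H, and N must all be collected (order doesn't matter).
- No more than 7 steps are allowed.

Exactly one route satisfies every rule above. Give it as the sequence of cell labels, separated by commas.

B, H, I, C, D, J, N, M

Any route must reach D, H, and N and still end at M within 7 moves, so the order of the required stops is forced.
Route from B: down 1 to H, right 1 to I, up 1 to C, right 1 to D, down 2 to N, left 1 to M — 7 moves in all.
Check: all required cells visited; 7 ≤ 7 moves.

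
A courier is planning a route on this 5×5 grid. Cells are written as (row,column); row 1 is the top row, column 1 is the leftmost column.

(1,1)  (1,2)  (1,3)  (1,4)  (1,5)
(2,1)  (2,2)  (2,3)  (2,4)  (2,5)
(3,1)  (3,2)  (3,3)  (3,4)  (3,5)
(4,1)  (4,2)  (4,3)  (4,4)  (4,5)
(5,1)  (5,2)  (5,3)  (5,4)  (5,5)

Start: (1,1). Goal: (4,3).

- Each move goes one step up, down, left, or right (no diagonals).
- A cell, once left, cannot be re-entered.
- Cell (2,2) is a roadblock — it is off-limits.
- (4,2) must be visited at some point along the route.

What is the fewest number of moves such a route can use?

Any route passes through (4,2) somewhere between (1,1) and (4,3). Summing Manhattan distances along the two legs ((1,1) → (4,2) → (4,3)) gives a lower bound of 4 + 1 = 5 moves.
A route of 5 moves achieves this: (1,1) → (2,1) → (3,1) → (4,1) → (4,2) → (4,3).
Since 5 matches the lower bound, it is optimal.

5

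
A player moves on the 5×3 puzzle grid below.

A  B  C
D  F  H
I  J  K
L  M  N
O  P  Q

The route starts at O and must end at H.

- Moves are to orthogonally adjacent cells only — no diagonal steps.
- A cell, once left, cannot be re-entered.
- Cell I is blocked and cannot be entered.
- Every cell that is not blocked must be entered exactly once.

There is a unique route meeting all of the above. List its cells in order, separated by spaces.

O L M P Q N K J F D A B C H

Need to visit all 14 open cells exactly once, starting at O and ending at H.
Cell D has only two open neighbours (A and F), so the path must pass straight through it: one of those is the cell it's entered from and the other is where it exits.
Route from O: up 1 to L, right 1 to M, down 1 to P, right 1 to Q, up 2 to K, left 1 to J, up 1 to F, left 1 to D, up 1 to A, right 2 to C, down 1 to H — 13 moves in all.
Check: all 14 open cells covered.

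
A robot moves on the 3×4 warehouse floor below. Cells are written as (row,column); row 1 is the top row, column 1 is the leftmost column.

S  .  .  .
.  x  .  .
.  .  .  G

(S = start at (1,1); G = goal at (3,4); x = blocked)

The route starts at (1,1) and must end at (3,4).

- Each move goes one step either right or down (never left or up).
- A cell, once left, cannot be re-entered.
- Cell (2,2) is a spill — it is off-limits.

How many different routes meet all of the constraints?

4

A right/down-only route from (1,1) to (3,4) makes exactly 2 down-moves and 3 right-moves in some order.
With no other constraints that would be C(5,2) = 10 routes.
Subtract routes through each blocked cell (inclusion–exclusion for overlaps): − through (2,2): 6 → 4.
That gives 4 routes.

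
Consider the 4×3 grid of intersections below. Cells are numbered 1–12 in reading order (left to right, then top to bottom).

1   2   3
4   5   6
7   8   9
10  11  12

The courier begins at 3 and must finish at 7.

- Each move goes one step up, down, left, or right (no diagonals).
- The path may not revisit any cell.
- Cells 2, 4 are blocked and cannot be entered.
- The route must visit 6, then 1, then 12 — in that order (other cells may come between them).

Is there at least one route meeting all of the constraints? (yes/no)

no

The blocked cells wall 1 off from 3 completely — no sequence of moves reaches it at all, so no route can satisfy the rules.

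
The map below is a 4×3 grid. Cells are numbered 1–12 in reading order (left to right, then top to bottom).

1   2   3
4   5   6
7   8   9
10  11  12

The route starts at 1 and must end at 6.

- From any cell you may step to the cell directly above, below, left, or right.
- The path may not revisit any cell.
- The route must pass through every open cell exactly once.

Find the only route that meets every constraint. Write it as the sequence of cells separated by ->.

Need to visit all 12 open cells exactly once, starting at 1 and ending at 6.
Route from 1: 3× down (reaching 10), 2× right (reaching 12), up to 9, left to 8, 2× up (reaching 2), right to 3, down to 6 — 11 moves in all.
Check: all 12 open cells covered.

1 -> 4 -> 7 -> 10 -> 11 -> 12 -> 9 -> 8 -> 5 -> 2 -> 3 -> 6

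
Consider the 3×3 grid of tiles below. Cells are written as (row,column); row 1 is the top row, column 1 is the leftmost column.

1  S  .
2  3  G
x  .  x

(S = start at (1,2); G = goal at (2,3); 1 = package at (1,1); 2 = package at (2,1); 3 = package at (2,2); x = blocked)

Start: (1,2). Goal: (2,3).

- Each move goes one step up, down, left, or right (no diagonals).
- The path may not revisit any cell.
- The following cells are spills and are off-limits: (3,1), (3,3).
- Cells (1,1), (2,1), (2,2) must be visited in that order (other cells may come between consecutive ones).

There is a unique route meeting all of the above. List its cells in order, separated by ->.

(1,2) -> (1,1) -> (2,1) -> (2,2) -> (2,3)

The waypoints must appear in the order (1,1), (2,1), (2,2), with no cell reused.
Route from (1,2): left 1 to (1,1), down 1 to (2,1), right 2 to (2,3) — 4 moves in all.
Check: order respected (1 at step 1, 2 at step 2, 3 at step 3).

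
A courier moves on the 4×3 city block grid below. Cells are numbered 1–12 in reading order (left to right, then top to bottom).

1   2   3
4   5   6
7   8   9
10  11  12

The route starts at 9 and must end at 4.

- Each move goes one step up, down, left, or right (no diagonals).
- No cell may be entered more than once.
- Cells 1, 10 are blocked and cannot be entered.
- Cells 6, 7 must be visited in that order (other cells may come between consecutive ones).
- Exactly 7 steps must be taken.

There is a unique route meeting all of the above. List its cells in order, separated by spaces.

9 6 3 2 5 8 7 4

The waypoints must appear in the order 6, 7, with no cell reused.
Route from 9: 2× up (reaching 3), left to 2, 2× down (reaching 8), left to 7, up to 4 — 7 moves in all.
Check: order respected (6 at step 1, 7 at step 6); 7 moves as required.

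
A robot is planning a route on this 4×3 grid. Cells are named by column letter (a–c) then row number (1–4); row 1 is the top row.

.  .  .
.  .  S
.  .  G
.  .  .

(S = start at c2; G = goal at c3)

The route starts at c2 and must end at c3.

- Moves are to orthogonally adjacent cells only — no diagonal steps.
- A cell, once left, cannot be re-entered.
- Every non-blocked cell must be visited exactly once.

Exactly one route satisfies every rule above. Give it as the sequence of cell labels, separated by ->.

Need to visit all 12 open cells exactly once, starting at c2 and ending at c3.
Cell a1 has only two open neighbours (a2 and b1), so the path must pass straight through it: one of those is the cell it's entered from and the other is where it exits.
Route from c2: up 1 to c1, left 2 to a1, down 1 to a2, right 1 to b2, down 1 to b3, left 1 to a3, down 1 to a4, right 2 to c4, up 1 to c3 — 11 moves in all.
Check: all 12 open cells covered.

c2 -> c1 -> b1 -> a1 -> a2 -> b2 -> b3 -> a3 -> a4 -> b4 -> c4 -> c3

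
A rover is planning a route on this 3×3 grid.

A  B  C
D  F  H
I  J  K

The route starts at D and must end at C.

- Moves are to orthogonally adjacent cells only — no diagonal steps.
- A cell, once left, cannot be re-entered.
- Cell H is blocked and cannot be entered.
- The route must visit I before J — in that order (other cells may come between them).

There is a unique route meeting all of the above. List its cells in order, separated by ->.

D -> I -> J -> F -> B -> C

The waypoints must appear in the order I, J, with no cell reused.
Route from D: down to I, right to J, 2× up (reaching B), right to C — 5 moves in all.
Check: order respected (I at step 1, J at step 2).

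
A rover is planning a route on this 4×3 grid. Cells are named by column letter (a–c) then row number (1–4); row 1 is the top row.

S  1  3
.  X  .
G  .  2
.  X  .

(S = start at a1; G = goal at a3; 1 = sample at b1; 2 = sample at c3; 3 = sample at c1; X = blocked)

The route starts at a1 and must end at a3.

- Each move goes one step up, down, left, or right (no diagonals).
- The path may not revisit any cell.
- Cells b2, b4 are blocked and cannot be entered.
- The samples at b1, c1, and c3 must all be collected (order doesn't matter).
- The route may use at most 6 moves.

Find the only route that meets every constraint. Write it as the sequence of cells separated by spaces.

a1 b1 c1 c2 c3 b3 a3

The 6-move cap with required stops at b1, c1, c3 leaves no slack for detours.
Route from a1: right 2 to c1, down 2 to c3, left 2 to a3 — 6 moves in all.
Check: all required cells visited; 6 ≤ 6 moves.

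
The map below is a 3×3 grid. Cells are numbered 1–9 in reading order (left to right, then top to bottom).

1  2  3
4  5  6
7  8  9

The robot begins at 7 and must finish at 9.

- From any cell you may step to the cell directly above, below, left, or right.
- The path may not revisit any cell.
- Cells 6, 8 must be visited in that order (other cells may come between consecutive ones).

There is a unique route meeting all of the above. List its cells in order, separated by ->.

7 -> 4 -> 1 -> 2 -> 3 -> 6 -> 5 -> 8 -> 9

The waypoints must appear in the order 6, 8, with no cell reused.
Route from 7: 2× up (reaching 1), 2× right (reaching 3), down to 6, left to 5, down to 8, right to 9 — 8 moves in all.
Check: order respected (6 at step 5, 8 at step 7).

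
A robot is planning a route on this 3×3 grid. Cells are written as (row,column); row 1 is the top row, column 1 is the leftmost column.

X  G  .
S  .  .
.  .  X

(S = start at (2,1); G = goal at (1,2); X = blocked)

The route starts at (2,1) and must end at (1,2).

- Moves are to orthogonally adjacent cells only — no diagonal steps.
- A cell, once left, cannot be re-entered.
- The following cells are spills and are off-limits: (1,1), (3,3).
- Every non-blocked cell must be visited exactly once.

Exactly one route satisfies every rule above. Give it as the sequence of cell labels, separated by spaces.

Need to visit all 7 open cells exactly once, starting at (2,1) and ending at (1,2).
Cell (2,3) has only two open neighbours ((1,3) and (2,2)), so the path must pass straight through it: one of those is the cell it's entered from and the other is where it exits.
Route from (2,1): down 1 to (3,1), right 1 to (3,2), up 1 to (2,2), right 1 to (2,3), up 1 to (1,3), left 1 to (1,2) — 6 moves in all.
Check: all 7 open cells covered.

(2,1) (3,1) (3,2) (2,2) (2,3) (1,3) (1,2)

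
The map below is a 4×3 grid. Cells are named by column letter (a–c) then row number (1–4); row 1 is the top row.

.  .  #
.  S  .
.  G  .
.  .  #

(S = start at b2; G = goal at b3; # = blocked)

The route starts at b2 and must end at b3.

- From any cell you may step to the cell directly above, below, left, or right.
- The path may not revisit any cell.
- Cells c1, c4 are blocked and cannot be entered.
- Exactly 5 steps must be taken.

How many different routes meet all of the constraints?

2

Need simple routes of exactly 5 moves from b2 to b3 (Manhattan distance 1, so 2 moves are spent on a detour and 2 undoing it).
Enumerating: b2 b1 a1 a2 a3 b3 | b2 a2 a3 a4 b4 b3.
That gives 2 routes.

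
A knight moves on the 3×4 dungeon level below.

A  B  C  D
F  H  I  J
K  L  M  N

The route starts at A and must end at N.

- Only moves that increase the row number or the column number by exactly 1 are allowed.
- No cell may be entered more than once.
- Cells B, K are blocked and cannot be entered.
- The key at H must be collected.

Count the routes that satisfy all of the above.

3

A right/down-only route from A to N makes exactly 2 down-moves and 3 right-moves in some order.
With no other constraints that would be C(5,2) = 10 routes.
Split at H and multiply the segment counts (each segment already excludes blocked cells): A→H: 1; H→N: 3; product = 3.
That gives 3 routes.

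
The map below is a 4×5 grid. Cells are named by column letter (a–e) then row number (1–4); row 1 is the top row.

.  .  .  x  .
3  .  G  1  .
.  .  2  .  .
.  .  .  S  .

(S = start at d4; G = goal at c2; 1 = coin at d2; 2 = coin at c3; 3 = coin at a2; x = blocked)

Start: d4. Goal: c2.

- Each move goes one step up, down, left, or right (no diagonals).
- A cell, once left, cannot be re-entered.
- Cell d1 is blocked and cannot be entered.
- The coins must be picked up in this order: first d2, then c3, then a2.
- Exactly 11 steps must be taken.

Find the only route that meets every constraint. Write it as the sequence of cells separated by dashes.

d4 - e4 - e3 - e2 - d2 - d3 - c3 - b3 - a3 - a2 - b2 - c2

The waypoints must appear in the order d2, c3, a2, with no cell reused.
Route from d4: right 1 to e4, up 2 to e2, left 1 to d2, down 1 to d3, left 3 to a3, up 1 to a2, right 2 to c2 — 11 moves in all.
Check: order respected (1 at step 4, 2 at step 6, 3 at step 9); 11 moves as required.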